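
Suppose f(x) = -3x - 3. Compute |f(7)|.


f(7) = -24
|-24| = 24

24


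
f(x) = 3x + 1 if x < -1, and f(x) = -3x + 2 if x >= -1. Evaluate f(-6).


-6 satisfies x < -1
f(-6) = -17

-17


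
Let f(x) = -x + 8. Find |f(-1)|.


f(-1) = 9
|9| = 9

9


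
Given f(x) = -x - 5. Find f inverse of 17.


Solve -x - 5 = 17
x = (17 + 5) / (-1) = -22

-22


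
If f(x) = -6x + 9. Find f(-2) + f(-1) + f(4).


f(-2) = 21
f(-1) = 15
f(4) = -15
Sum = 21

21


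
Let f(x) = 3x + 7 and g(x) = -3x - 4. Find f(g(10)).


g(10) = -34
f(-34) = -95

-95


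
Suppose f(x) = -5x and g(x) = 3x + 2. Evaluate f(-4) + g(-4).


f(-4) = 20
g(-4) = -10
Sum = 10

10


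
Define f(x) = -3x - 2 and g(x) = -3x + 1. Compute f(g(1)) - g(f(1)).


-12


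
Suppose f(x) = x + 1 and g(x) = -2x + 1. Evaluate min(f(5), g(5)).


f(5) = 6
g(5) = -9
min = -9

-9


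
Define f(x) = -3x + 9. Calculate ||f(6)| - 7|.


f(6) = -9
|-9| = 9
|9 - 7| = 2

2


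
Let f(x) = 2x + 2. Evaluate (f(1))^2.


f(1) = 4
(4)^2 = 16

16


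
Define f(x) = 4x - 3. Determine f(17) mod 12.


f(17) = 65
65 mod 12 = 5

5


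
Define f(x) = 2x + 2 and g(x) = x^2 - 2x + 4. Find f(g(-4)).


58


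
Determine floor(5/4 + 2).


5/4 = 1.25
1.25 + 2 = 3.25
floor(3.25) = 3

3


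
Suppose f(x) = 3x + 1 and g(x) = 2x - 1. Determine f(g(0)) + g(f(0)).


-1


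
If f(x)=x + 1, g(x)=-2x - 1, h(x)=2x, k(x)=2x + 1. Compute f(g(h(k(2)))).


k(2) = 5
h(5) = 10
g(10) = -21
f(-21) = -20

-20


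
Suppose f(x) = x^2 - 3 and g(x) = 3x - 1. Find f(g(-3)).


97


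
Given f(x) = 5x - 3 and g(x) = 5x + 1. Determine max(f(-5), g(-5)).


f(-5) = -28
g(-5) = -24
max = -24

-24


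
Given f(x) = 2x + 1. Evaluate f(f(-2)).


-5


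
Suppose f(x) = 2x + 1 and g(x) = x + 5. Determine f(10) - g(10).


f(10) = 21
g(10) = 15
Difference = 6

6


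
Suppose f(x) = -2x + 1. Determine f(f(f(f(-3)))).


f(-3) = 7
f(7) = -13
f(-13) = 27
f(27) = -53

-53


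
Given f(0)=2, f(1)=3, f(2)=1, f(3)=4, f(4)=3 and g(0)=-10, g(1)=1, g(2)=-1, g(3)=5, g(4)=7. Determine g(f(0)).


f(0) = 2
g(2) = -1

-1


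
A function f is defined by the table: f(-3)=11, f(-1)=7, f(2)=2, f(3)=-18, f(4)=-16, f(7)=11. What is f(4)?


-16


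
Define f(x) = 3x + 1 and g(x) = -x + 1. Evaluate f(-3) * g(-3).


f(-3) = -8
g(-3) = 4
Product = -32

-32


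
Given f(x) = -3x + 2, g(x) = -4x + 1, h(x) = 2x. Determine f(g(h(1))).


h(1) = 2
g(2) = -7
f(-7) = 23

23


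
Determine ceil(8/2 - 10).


-6


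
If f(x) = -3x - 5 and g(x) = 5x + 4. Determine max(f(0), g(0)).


4


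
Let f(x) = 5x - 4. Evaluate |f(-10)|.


54


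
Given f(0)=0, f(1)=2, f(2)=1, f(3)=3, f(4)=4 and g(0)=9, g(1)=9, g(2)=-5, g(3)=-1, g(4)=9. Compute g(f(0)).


f(0) = 0
g(0) = 9

9


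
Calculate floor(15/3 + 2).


7


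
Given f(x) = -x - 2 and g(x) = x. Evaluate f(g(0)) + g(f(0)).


f(g(0)) = -2
g(f(0)) = -2
Sum = -4

-4


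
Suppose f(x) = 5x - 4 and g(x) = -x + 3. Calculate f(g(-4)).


g(-4) = 7
f(7) = 31

31


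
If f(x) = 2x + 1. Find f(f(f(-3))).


f(-3) = -5
f(-5) = -9
f(-9) = -17

-17


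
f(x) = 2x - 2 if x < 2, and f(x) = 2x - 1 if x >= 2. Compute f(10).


10 satisfies x >= 2
f(10) = 19

19


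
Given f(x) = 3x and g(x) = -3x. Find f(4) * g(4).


f(4) = 12
g(4) = -12
Product = -144

-144


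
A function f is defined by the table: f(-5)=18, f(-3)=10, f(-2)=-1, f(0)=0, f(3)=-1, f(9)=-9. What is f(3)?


Reading from the table at x = 3

-1


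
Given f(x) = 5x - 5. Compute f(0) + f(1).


f(0) = -5
f(1) = 0
Sum = -5

-5


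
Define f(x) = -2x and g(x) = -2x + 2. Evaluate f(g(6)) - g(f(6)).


f(g(6)) = 20
g(f(6)) = 26
Difference = -6

-6


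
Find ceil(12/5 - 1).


12/5 = 2.4
2.4 - 1 = 1.4
ceil(1.4) = 2

2


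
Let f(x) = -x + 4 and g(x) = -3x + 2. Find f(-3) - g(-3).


f(-3) = 7
g(-3) = 11
Difference = -4

-4


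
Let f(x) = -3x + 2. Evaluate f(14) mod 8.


f(14) = -40
-40 mod 8 = 0

0


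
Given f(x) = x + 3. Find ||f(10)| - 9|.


f(10) = 13
|13| = 13
|13 - 9| = 4

4


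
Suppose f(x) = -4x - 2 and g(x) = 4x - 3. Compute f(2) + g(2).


f(2) = -10
g(2) = 5
Sum = -5

-5


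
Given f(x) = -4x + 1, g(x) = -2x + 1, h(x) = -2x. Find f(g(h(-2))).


29


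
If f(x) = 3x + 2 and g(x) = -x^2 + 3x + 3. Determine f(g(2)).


g(2) = 5
f(5) = 17

17


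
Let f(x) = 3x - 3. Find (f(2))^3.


f(2) = 3
(3)^3 = 27

27


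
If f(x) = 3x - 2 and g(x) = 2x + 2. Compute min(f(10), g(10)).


f(10) = 28
g(10) = 22
min = 22

22


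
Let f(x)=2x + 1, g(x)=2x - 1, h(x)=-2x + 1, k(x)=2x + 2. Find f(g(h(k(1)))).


k(1) = 4
h(4) = -7
g(-7) = -15
f(-15) = -29

-29


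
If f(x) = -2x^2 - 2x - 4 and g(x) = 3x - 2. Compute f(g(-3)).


g(-3) = -11
f(-11) = (-2)*(-11)^2 - 2*(-11) - 4 = -224

-224


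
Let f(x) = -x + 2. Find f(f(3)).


f(3) = -1
f(-1) = 3

3


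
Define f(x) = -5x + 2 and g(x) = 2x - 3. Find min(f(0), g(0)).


f(0) = 2
g(0) = -3
min = -3

-3


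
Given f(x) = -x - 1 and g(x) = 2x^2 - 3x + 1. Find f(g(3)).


g(3) = 10
f(10) = -11

-11


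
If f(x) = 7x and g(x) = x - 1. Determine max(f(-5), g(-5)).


f(-5) = -35
g(-5) = -6
max = -6

-6


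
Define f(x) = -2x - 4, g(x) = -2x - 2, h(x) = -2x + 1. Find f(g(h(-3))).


28


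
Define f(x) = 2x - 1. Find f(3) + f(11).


26


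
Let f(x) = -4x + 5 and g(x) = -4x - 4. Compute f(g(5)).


g(5) = -24
f(-24) = 101

101


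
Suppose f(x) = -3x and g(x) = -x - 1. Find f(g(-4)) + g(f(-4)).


f(g(-4)) = -9
g(f(-4)) = -13
Sum = -22

-22


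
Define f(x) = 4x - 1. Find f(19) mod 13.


f(19) = 75
75 mod 13 = 10

10


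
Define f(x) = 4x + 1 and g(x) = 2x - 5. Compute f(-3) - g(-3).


f(-3) = -11
g(-3) = -11
Difference = 0

0


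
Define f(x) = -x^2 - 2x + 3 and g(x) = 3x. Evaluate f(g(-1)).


g(-1) = -3
f(-3) = (-1)*(-3)^2 - 2*(-3) + 3 = 0

0


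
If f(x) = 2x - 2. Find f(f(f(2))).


f(2) = 2
f(2) = 2
f(2) = 2

2


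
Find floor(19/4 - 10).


19/4 = 4.75
4.75 - 10 = -5.25
floor(-5.25) = -6

-6


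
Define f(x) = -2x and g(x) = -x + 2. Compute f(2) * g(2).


f(2) = -4
g(2) = 0
Product = 0

0


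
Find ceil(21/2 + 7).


18


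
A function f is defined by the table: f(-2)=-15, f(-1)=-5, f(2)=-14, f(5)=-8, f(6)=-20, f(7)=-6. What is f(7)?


-6


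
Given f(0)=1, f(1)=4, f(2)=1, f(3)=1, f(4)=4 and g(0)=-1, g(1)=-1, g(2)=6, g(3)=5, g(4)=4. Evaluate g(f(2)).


f(2) = 1
g(1) = -1

-1


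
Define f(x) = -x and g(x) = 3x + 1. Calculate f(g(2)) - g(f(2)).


f(g(2)) = -7
g(f(2)) = -5
Difference = -2

-2


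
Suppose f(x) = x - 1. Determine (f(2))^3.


f(2) = 1
(1)^3 = 1

1


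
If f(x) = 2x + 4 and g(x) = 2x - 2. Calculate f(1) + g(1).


f(1) = 6
g(1) = 0
Sum = 6

6


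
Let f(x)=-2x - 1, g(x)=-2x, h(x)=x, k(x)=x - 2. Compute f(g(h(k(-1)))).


k(-1) = -3
h(-3) = -3
g(-3) = 6
f(6) = -13

-13


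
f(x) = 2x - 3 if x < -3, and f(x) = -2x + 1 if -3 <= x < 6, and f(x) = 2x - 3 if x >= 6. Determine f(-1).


-1 satisfies -3 <= x < 6
f(-1) = 3

3


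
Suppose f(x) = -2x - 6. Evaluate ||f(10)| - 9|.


f(10) = -26
|-26| = 26
|26 - 9| = 17

17


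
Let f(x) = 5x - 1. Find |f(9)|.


f(9) = 44
|44| = 44

44


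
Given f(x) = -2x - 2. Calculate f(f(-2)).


f(-2) = 2
f(2) = -6

-6


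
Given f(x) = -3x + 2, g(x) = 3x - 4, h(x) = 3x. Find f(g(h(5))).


h(5) = 15
g(15) = 41
f(41) = -121

-121


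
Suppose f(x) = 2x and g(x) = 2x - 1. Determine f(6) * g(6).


f(6) = 12
g(6) = 11
Product = 132

132


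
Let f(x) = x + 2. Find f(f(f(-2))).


f(-2) = 0
f(0) = 2
f(2) = 4

4


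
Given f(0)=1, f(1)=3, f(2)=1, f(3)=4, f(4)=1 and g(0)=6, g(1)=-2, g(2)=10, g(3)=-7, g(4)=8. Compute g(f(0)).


f(0) = 1
g(1) = -2

-2


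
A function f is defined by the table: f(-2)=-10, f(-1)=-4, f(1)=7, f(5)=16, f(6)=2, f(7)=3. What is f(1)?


Reading from the table at x = 1

7


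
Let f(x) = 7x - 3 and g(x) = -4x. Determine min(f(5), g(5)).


f(5) = 32
g(5) = -20
min = -20

-20


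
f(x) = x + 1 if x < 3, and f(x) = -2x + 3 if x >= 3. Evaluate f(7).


-11


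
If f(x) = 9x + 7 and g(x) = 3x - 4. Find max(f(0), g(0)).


f(0) = 7
g(0) = -4
max = 7

7


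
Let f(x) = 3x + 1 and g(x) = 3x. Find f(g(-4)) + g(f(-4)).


-68


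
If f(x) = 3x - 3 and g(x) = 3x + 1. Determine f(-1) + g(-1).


f(-1) = -6
g(-1) = -2
Sum = -8

-8


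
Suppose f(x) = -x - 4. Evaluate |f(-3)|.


f(-3) = -1
|-1| = 1

1


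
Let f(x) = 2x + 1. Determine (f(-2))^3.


f(-2) = -3
(-3)^3 = -27

-27


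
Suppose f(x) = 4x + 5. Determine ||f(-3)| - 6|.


f(-3) = -7
|-7| = 7
|7 - 6| = 1

1


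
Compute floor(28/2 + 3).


28/2 = 14
14 + 3 = 17
floor(17) = 17

17


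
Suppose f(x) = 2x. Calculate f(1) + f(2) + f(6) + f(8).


f(1) = 2
f(2) = 4
f(6) = 12
f(8) = 16
Sum = 34

34


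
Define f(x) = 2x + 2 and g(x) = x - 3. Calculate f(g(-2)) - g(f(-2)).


f(g(-2)) = -8
g(f(-2)) = -5
Difference = -3

-3


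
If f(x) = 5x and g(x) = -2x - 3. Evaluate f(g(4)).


-55


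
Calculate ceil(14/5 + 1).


14/5 = 2.8
2.8 + 1 = 3.8
ceil(3.8) = 4

4


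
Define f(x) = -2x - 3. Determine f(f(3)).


f(3) = -9
f(-9) = 15

15


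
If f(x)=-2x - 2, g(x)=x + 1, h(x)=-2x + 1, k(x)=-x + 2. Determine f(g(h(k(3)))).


-10


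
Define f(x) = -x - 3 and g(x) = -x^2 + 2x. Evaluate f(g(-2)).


5


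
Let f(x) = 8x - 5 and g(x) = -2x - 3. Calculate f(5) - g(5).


f(5) = 35
g(5) = -13
Difference = 48

48


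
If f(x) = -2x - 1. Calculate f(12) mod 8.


f(12) = -25
-25 mod 8 = 7

7


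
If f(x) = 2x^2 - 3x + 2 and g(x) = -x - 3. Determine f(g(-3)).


2


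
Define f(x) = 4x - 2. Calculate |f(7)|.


f(7) = 26
|26| = 26

26


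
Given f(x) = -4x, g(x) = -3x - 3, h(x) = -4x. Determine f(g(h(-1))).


60


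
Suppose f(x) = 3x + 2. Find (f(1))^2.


f(1) = 5
(5)^2 = 25

25


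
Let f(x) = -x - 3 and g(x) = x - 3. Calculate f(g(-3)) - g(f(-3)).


f(g(-3)) = 3
g(f(-3)) = -3
Difference = 6

6


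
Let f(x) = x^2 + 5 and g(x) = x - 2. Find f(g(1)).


g(1) = -1
f(-1) = 1*(-1)^2 + 5 = 6

6


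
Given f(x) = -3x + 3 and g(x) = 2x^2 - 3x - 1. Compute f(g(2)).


g(2) = 1
f(1) = 0

0


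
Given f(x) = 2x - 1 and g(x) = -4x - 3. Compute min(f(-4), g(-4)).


f(-4) = -9
g(-4) = 13
min = -9

-9


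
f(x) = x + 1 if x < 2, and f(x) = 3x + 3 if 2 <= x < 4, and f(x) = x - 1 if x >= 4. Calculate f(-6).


-6 satisfies x < 2
f(-6) = -5

-5


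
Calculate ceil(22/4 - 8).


-2


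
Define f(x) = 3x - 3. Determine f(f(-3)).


f(-3) = -12
f(-12) = -39

-39


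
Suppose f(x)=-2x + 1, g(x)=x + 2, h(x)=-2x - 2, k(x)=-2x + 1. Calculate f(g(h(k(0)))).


k(0) = 1
h(1) = -4
g(-4) = -2
f(-2) = 5

5


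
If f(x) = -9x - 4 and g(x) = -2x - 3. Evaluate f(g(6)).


g(6) = -15
f(-15) = 131

131


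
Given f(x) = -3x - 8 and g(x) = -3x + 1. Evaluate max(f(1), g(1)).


-2


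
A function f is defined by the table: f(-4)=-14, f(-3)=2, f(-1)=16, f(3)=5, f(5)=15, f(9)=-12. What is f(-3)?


Reading from the table at x = -3

2


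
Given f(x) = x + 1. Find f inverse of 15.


Solve x + 1 = 15
x = (15 - 1) / 1 = 14

14


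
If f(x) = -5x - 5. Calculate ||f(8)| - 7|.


f(8) = -45
|-45| = 45
|45 - 7| = 38

38


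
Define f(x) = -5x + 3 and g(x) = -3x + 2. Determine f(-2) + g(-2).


f(-2) = 13
g(-2) = 8
Sum = 21

21


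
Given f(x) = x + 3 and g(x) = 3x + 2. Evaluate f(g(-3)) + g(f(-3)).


f(g(-3)) = -4
g(f(-3)) = 2
Sum = -2

-2


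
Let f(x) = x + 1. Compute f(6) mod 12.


f(6) = 7
7 mod 12 = 7

7


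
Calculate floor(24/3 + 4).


12


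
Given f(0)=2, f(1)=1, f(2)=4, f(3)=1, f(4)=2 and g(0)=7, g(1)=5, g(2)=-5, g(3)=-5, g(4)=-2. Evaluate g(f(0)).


f(0) = 2
g(2) = -5

-5


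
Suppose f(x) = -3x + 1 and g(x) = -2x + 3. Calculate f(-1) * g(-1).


20


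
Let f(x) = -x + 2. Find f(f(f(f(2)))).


f(2) = 0
f(0) = 2
f(2) = 0
f(0) = 2

2


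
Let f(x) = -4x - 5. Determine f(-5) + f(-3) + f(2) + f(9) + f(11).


f(-5) = 15
f(-3) = 7
f(2) = -13
f(9) = -41
f(11) = -49
Sum = -81

-81


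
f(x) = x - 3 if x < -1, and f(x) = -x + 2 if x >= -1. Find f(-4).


-4 satisfies x < -1
f(-4) = -7

-7


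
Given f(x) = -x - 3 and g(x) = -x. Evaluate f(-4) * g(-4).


f(-4) = 1
g(-4) = 4
Product = 4

4


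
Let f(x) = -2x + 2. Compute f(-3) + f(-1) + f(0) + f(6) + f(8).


-10


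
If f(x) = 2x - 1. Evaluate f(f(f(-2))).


f(-2) = -5
f(-5) = -11
f(-11) = -23

-23


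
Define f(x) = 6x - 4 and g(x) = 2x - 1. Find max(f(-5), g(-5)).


f(-5) = -34
g(-5) = -11
max = -11

-11


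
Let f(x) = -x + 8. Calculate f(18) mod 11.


1


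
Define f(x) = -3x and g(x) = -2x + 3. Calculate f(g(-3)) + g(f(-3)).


f(g(-3)) = -27
g(f(-3)) = -15
Sum = -42

-42


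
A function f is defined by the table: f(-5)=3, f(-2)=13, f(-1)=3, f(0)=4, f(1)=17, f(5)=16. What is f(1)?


Reading from the table at x = 1

17


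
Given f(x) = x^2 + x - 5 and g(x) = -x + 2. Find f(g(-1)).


g(-1) = 3
f(3) = 1*(3)^2 + 1*(3) - 5 = 7

7


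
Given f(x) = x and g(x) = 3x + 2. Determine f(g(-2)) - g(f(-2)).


0


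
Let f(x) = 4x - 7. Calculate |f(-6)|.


f(-6) = -31
|-31| = 31

31


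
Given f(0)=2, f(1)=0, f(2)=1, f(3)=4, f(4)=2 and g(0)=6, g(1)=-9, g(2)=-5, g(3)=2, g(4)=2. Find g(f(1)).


f(1) = 0
g(0) = 6

6


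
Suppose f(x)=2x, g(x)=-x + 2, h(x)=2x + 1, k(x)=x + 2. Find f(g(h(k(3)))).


k(3) = 5
h(5) = 11
g(11) = -9
f(-9) = -18

-18


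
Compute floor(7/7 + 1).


7/7 = 1
1 + 1 = 2
floor(2) = 2

2


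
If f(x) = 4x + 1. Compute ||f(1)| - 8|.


f(1) = 5
|5| = 5
|5 - 8| = 3

3


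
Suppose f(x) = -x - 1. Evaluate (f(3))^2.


f(3) = -4
(-4)^2 = 16

16


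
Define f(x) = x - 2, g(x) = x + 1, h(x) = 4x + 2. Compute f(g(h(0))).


h(0) = 2
g(2) = 3
f(3) = 1

1


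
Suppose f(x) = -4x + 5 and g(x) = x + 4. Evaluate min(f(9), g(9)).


-31


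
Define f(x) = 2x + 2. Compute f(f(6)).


f(6) = 14
f(14) = 30

30


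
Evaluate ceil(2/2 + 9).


2/2 = 1
1 + 9 = 10
ceil(10) = 10

10


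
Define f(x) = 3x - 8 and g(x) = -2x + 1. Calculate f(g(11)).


g(11) = -21
f(-21) = -71

-71


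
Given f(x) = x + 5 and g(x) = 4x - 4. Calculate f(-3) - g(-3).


f(-3) = 2
g(-3) = -16
Difference = 18

18


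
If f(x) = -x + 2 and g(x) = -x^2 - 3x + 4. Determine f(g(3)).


g(3) = -14
f(-14) = 16

16


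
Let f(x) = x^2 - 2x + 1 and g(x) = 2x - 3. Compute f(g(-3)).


g(-3) = -9
f(-9) = 1*(-9)^2 - 2*(-9) + 1 = 100

100


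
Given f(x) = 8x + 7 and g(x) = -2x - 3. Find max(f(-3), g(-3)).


f(-3) = -17
g(-3) = 3
max = 3

3


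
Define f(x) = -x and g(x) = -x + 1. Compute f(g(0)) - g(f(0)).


f(g(0)) = -1
g(f(0)) = 1
Difference = -2

-2


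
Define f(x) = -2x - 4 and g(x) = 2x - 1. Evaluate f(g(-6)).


g(-6) = -13
f(-13) = 22

22


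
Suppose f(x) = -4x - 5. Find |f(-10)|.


f(-10) = 35
|35| = 35

35


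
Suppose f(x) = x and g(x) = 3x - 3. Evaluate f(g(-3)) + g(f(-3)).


f(g(-3)) = -12
g(f(-3)) = -12
Sum = -24

-24


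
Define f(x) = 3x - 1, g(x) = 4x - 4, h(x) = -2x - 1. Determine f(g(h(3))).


h(3) = -7
g(-7) = -32
f(-32) = -97

-97


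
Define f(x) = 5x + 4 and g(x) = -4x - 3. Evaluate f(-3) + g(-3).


f(-3) = -11
g(-3) = 9
Sum = -2

-2


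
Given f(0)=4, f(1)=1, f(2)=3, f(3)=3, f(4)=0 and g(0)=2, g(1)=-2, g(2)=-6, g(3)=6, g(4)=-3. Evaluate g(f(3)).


f(3) = 3
g(3) = 6

6


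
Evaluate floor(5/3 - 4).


-3


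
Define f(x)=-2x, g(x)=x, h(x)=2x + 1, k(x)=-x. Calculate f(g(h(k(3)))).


10


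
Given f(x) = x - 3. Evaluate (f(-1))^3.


f(-1) = -4
(-4)^3 = -64

-64


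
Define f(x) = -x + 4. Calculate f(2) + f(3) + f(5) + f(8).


-2


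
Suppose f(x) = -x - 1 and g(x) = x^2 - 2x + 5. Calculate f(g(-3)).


g(-3) = 20
f(20) = -21

-21


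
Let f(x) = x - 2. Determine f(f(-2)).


f(-2) = -4
f(-4) = -6

-6


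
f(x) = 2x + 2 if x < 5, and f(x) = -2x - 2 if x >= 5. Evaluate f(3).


3 satisfies x < 5
f(3) = 8

8


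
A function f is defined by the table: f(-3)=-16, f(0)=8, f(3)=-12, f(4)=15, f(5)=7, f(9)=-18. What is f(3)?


Reading from the table at x = 3

-12


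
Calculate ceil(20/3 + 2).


20/3 = 6.6667
6.6667 + 2 = 8.6667
ceil(8.6667) = 9

9


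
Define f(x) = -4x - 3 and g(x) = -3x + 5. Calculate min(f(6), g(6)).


f(6) = -27
g(6) = -13
min = -27

-27


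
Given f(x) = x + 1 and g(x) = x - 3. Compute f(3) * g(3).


0


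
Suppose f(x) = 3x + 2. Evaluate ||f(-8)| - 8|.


f(-8) = -22
|-22| = 22
|22 - 8| = 14

14


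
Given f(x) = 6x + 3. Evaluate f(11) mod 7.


f(11) = 69
69 mod 7 = 6

6


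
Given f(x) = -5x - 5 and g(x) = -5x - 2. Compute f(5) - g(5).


-3


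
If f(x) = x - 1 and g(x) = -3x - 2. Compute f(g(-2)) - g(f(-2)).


f(g(-2)) = 3
g(f(-2)) = 7
Difference = -4

-4


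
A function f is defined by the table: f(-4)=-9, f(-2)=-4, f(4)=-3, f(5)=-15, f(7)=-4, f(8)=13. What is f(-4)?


Reading from the table at x = -4

-9


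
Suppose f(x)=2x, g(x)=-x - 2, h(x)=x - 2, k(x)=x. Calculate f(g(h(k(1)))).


-2


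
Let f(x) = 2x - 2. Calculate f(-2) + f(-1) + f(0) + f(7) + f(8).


14


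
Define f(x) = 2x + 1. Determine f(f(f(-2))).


f(-2) = -3
f(-3) = -5
f(-5) = -9

-9


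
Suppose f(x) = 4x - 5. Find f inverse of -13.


-2


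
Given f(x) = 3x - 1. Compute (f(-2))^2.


f(-2) = -7
(-7)^2 = 49

49


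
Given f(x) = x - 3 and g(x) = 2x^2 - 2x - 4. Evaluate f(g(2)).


g(2) = 0
f(0) = -3

-3


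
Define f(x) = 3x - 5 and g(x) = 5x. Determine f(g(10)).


g(10) = 50
f(50) = 145

145


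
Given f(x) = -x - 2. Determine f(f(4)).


f(4) = -6
f(-6) = 4

4


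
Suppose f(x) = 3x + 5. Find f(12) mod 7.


f(12) = 41
41 mod 7 = 6

6


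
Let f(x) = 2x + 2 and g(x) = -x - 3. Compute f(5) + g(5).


f(5) = 12
g(5) = -8
Sum = 4

4


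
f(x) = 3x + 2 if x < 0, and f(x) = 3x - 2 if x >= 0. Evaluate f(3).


3 satisfies x >= 0
f(3) = 7

7


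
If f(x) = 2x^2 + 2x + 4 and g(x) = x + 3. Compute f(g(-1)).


g(-1) = 2
f(2) = 2*(2)^2 + 2*(2) + 4 = 16

16


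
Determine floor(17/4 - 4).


17/4 = 4.25
4.25 - 4 = 0.25
floor(0.25) = 0

0


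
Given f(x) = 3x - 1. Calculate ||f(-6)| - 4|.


f(-6) = -19
|-19| = 19
|19 - 4| = 15

15


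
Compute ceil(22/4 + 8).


22/4 = 5.5
5.5 + 8 = 13.5
ceil(13.5) = 14

14


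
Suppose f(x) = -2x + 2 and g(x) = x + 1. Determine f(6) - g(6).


f(6) = -10
g(6) = 7
Difference = -17

-17


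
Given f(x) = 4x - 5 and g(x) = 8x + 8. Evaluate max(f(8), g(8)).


72


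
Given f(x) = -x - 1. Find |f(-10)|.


f(-10) = 9
|9| = 9

9


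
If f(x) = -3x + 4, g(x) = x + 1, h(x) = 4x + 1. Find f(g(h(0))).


-2


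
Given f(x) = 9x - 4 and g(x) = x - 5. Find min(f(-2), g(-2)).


f(-2) = -22
g(-2) = -7
min = -22

-22


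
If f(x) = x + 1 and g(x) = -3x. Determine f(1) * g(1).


f(1) = 2
g(1) = -3
Product = -6

-6


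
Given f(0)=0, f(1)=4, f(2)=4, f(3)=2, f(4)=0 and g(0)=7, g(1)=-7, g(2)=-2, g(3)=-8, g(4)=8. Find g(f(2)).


f(2) = 4
g(4) = 8

8


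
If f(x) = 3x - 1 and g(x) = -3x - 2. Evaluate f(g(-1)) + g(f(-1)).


f(g(-1)) = 2
g(f(-1)) = 10
Sum = 12

12


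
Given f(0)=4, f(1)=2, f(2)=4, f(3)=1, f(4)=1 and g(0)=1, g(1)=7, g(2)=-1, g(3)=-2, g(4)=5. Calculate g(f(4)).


f(4) = 1
g(1) = 7

7


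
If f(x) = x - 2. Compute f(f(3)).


f(3) = 1
f(1) = -1

-1


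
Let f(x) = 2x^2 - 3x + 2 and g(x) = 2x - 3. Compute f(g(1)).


7


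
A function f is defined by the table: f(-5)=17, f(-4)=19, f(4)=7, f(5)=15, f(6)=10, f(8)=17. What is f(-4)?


Reading from the table at x = -4

19


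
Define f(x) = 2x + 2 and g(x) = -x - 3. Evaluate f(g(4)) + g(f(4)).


f(g(4)) = -12
g(f(4)) = -13
Sum = -25

-25


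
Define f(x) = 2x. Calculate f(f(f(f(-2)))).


f(-2) = -4
f(-4) = -8
f(-8) = -16
f(-16) = -32

-32


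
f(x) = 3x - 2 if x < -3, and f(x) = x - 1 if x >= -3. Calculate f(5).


5 satisfies x >= -3
f(5) = 4

4


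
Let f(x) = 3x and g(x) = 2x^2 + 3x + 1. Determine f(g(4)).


135


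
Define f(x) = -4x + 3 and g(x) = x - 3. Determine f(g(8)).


-17


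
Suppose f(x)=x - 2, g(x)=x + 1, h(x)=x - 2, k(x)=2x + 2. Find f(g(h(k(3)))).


5


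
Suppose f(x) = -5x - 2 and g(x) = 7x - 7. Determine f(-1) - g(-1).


f(-1) = 3
g(-1) = -14
Difference = 17

17


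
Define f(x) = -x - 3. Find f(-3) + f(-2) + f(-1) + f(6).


f(-3) = 0
f(-2) = -1
f(-1) = -2
f(6) = -9
Sum = -12

-12


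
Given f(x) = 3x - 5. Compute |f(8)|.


f(8) = 19
|19| = 19

19


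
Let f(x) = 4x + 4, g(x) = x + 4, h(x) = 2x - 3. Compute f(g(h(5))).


h(5) = 7
g(7) = 11
f(11) = 48

48


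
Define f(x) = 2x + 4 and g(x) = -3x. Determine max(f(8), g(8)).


f(8) = 20
g(8) = -24
max = 20

20


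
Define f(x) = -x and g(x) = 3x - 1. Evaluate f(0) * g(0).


0


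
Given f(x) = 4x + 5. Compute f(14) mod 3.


f(14) = 61
61 mod 3 = 1

1


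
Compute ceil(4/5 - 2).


-1


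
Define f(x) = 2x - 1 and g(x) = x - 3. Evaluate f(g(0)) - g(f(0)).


-3


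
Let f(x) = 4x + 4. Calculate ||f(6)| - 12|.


16


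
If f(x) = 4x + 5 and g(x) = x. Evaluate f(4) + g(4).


f(4) = 21
g(4) = 4
Sum = 25

25


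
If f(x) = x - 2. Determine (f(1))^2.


f(1) = -1
(-1)^2 = 1

1


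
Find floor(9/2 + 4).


9/2 = 4.5
4.5 + 4 = 8.5
floor(8.5) = 8

8


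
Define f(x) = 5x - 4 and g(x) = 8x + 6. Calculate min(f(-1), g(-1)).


f(-1) = -9
g(-1) = -2
min = -9

-9


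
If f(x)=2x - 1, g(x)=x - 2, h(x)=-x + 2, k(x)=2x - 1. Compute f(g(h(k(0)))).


k(0) = -1
h(-1) = 3
g(3) = 1
f(1) = 1

1


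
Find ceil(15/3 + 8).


15/3 = 5
5 + 8 = 13
ceil(13) = 13

13


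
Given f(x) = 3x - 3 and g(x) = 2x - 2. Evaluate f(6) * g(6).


f(6) = 15
g(6) = 10
Product = 150

150


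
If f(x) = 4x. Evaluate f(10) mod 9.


f(10) = 40
40 mod 9 = 4

4


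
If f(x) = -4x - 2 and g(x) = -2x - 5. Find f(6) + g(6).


f(6) = -26
g(6) = -17
Sum = -43

-43


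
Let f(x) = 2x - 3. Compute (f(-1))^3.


f(-1) = -5
(-5)^3 = -125

-125


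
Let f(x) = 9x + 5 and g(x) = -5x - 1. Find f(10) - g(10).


f(10) = 95
g(10) = -51
Difference = 146

146


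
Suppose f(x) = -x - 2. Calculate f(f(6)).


f(6) = -8
f(-8) = 6

6


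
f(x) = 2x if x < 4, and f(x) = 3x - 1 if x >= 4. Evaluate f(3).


6


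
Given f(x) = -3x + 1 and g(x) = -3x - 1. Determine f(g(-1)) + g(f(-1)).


f(g(-1)) = -5
g(f(-1)) = -13
Sum = -18

-18


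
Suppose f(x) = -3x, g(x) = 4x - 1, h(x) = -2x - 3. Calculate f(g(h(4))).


h(4) = -11
g(-11) = -45
f(-45) = 135

135


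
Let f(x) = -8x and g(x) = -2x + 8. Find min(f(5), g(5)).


-40


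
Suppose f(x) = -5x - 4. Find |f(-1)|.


f(-1) = 1
|1| = 1

1


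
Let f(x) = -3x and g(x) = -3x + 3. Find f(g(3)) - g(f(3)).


f(g(3)) = 18
g(f(3)) = 30
Difference = -12

-12


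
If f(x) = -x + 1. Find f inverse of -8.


Solve -x + 1 = -8
x = (-8 - 1) / (-1) = 9

9


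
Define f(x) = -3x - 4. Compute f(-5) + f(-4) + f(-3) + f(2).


f(-5) = 11
f(-4) = 8
f(-3) = 5
f(2) = -10
Sum = 14

14


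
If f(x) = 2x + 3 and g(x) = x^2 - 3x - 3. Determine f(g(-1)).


5


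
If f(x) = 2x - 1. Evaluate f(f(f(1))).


f(1) = 1
f(1) = 1
f(1) = 1

1


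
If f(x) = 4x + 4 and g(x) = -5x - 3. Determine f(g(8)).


g(8) = -43
f(-43) = -168

-168


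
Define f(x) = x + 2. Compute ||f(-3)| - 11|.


f(-3) = -1
|-1| = 1
|1 - 11| = 10

10


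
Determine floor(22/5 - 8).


22/5 = 4.4
4.4 - 8 = -3.6
floor(-3.6) = -4

-4


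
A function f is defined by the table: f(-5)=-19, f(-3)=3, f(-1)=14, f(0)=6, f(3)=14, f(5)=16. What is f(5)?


Reading from the table at x = 5

16


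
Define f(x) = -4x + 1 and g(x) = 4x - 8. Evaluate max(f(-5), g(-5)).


f(-5) = 21
g(-5) = -28
max = 21

21


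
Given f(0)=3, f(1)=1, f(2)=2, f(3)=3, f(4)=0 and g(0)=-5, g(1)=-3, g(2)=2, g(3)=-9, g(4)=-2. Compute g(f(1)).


f(1) = 1
g(1) = -3

-3


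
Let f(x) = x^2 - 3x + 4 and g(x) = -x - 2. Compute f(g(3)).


44


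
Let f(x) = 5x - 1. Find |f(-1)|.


6


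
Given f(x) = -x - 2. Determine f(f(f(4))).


f(4) = -6
f(-6) = 4
f(4) = -6

-6


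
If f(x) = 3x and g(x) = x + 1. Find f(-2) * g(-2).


f(-2) = -6
g(-2) = -1
Product = 6

6


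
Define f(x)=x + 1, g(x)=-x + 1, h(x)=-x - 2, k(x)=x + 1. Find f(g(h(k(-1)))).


4


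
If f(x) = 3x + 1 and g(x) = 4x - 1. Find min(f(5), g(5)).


f(5) = 16
g(5) = 19
min = 16

16


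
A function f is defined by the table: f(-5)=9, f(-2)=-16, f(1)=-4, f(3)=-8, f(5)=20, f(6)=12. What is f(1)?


Reading from the table at x = 1

-4


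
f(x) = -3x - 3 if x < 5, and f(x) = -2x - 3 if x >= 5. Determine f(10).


-23


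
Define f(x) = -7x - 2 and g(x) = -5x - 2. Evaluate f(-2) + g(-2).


20


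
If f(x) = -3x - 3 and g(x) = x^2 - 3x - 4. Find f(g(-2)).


g(-2) = 6
f(6) = -21

-21


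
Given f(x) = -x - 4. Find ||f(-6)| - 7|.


f(-6) = 2
|2| = 2
|2 - 7| = 5

5


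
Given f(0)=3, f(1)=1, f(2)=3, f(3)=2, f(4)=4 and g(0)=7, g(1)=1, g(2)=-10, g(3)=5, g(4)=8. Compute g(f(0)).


f(0) = 3
g(3) = 5

5


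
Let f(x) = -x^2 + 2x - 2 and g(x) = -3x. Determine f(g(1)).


g(1) = -3
f(-3) = (-1)*(-3)^2 + 2*(-3) - 2 = -17

-17


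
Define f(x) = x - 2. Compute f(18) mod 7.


2


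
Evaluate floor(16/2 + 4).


16/2 = 8
8 + 4 = 12
floor(12) = 12

12


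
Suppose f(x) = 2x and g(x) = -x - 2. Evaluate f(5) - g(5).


f(5) = 10
g(5) = -7
Difference = 17

17


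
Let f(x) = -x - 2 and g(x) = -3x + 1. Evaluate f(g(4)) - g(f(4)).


f(g(4)) = 9
g(f(4)) = 19
Difference = -10

-10


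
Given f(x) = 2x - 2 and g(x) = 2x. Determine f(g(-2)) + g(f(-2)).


-22


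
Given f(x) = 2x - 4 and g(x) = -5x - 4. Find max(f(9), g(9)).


f(9) = 14
g(9) = -49
max = 14

14


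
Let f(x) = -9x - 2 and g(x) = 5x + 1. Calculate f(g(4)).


g(4) = 21
f(21) = -191

-191


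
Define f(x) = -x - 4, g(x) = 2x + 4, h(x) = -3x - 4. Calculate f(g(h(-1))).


h(-1) = -1
g(-1) = 2
f(2) = -6

-6


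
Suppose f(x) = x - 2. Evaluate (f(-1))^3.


f(-1) = -3
(-3)^3 = -27

-27


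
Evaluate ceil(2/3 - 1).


0


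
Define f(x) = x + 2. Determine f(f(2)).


f(2) = 4
f(4) = 6

6


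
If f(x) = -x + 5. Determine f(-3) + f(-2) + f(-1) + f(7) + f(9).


15


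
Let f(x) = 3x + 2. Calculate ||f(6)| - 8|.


f(6) = 20
|20| = 20
|20 - 8| = 12

12


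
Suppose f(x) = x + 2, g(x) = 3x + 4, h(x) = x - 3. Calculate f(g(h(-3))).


h(-3) = -6
g(-6) = -14
f(-14) = -12

-12


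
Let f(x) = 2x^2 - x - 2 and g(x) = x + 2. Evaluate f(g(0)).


g(0) = 2
f(2) = 2*(2)^2 - 1*(2) - 2 = 4

4


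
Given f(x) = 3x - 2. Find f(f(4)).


f(4) = 10
f(10) = 28

28


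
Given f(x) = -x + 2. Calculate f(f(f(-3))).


f(-3) = 5
f(5) = -3
f(-3) = 5

5


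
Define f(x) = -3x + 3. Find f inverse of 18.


Solve -3x + 3 = 18
x = (18 - 3) / (-3) = -5

-5


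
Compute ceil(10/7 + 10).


12


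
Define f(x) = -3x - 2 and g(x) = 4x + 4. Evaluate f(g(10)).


g(10) = 44
f(44) = -134

-134


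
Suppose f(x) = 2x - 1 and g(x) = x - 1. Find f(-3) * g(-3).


f(-3) = -7
g(-3) = -4
Product = 28

28


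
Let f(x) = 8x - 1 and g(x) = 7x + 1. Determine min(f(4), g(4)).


f(4) = 31
g(4) = 29
min = 29

29


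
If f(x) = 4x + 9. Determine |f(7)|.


37


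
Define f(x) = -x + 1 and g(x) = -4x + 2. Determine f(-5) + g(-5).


f(-5) = 6
g(-5) = 22
Sum = 28

28


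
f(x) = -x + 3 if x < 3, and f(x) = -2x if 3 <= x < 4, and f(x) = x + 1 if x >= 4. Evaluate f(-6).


-6 satisfies x < 3
f(-6) = 9

9


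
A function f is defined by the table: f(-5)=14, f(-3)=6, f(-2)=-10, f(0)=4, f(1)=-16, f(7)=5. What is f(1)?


Reading from the table at x = 1

-16


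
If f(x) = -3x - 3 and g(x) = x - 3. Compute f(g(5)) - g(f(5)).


f(g(5)) = -9
g(f(5)) = -21
Difference = 12

12


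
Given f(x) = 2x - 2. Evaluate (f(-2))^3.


-216


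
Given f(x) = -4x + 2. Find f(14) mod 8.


f(14) = -54
-54 mod 8 = 2

2


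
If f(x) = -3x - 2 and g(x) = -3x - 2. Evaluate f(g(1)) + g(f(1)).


f(g(1)) = 13
g(f(1)) = 13
Sum = 26

26


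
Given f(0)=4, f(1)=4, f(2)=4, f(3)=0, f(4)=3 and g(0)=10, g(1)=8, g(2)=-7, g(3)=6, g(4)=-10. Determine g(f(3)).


f(3) = 0
g(0) = 10

10


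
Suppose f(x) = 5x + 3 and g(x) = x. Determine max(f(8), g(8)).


f(8) = 43
g(8) = 8
max = 43

43


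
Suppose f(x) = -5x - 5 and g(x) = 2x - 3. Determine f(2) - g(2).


f(2) = -15
g(2) = 1
Difference = -16

-16


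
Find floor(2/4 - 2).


2/4 = 0.5
0.5 - 2 = -1.5
floor(-1.5) = -2

-2


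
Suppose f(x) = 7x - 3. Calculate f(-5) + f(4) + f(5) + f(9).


f(-5) = -38
f(4) = 25
f(5) = 32
f(9) = 60
Sum = 79

79


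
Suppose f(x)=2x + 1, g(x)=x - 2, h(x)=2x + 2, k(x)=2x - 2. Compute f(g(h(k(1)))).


k(1) = 0
h(0) = 2
g(2) = 0
f(0) = 1

1


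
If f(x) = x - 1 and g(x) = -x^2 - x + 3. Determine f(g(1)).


g(1) = 1
f(1) = 0

0


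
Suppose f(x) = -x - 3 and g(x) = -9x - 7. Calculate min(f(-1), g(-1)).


-2


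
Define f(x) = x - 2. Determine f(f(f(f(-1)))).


f(-1) = -3
f(-3) = -5
f(-5) = -7
f(-7) = -9

-9


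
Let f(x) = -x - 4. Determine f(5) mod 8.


f(5) = -9
-9 mod 8 = 7

7


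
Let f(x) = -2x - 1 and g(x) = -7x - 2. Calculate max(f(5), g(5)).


f(5) = -11
g(5) = -37
max = -11

-11


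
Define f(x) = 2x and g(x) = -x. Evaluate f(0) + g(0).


f(0) = 0
g(0) = 0
Sum = 0

0


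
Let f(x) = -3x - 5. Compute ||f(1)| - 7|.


f(1) = -8
|-8| = 8
|8 - 7| = 1

1


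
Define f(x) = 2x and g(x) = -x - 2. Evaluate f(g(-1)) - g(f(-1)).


-2


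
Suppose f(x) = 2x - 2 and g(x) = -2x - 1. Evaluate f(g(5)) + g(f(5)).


f(g(5)) = -24
g(f(5)) = -17
Sum = -41

-41


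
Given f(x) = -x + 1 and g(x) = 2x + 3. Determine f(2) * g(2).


f(2) = -1
g(2) = 7
Product = -7

-7


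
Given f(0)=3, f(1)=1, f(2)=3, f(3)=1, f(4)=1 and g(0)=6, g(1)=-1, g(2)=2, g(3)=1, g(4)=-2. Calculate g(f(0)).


f(0) = 3
g(3) = 1

1


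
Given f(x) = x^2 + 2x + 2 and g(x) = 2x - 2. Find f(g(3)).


g(3) = 4
f(4) = 1*(4)^2 + 2*(4) + 2 = 26

26


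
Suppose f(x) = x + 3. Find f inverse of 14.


11


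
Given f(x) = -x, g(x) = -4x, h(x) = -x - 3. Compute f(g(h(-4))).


h(-4) = 1
g(1) = -4
f(-4) = 4

4


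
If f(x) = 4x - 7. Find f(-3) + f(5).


f(-3) = -19
f(5) = 13
Sum = -6

-6


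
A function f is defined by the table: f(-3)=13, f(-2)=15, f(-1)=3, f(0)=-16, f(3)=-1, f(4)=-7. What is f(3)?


-1


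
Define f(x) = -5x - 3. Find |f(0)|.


f(0) = -3
|-3| = 3

3


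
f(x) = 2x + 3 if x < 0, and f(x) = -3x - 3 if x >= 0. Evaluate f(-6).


-6 satisfies x < 0
f(-6) = -9

-9


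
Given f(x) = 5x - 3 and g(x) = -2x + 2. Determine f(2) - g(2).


9


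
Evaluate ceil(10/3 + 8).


12


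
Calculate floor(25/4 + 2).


25/4 = 6.25
6.25 + 2 = 8.25
floor(8.25) = 8

8


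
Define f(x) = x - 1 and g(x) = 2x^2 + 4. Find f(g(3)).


g(3) = 22
f(22) = 21

21


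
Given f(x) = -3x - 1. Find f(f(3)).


f(3) = -10
f(-10) = 29

29


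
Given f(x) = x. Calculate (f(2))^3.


f(2) = 2
(2)^3 = 8

8


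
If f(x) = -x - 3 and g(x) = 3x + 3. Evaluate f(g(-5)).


9


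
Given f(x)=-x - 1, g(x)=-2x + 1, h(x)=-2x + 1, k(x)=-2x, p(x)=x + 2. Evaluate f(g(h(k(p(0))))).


p(0) = 2
k(2) = -4
h(-4) = 9
g(9) = -17
f(-17) = 16

16


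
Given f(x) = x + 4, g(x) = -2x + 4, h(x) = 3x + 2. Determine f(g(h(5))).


h(5) = 17
g(17) = -30
f(-30) = -26

-26


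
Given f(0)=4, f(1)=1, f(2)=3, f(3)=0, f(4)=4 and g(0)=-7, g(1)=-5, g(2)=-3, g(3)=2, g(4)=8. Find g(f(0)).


f(0) = 4
g(4) = 8

8


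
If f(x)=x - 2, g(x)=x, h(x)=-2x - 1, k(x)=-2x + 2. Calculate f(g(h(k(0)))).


k(0) = 2
h(2) = -5
g(-5) = -5
f(-5) = -7

-7


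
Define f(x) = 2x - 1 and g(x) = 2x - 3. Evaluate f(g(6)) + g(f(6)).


f(g(6)) = 17
g(f(6)) = 19
Sum = 36

36


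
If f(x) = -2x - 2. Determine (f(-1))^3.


0


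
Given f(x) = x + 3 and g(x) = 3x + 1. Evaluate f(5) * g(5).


128


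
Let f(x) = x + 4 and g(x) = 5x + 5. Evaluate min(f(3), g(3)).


f(3) = 7
g(3) = 20
min = 7

7


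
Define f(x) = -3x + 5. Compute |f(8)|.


f(8) = -19
|-19| = 19

19


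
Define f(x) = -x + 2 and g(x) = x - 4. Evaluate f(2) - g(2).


f(2) = 0
g(2) = -2
Difference = 2

2


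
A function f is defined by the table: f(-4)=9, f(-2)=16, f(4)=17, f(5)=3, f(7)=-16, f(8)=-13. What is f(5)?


Reading from the table at x = 5

3


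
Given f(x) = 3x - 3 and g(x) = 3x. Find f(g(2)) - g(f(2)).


6


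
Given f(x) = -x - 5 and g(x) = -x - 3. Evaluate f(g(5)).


g(5) = -8
f(-8) = 3

3


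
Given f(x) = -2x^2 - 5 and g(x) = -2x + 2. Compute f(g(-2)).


g(-2) = 6
f(6) = (-2)*(6)^2 - 5 = -77

-77


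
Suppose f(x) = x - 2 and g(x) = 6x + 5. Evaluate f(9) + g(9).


66


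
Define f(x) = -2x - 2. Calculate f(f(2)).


f(2) = -6
f(-6) = 10

10


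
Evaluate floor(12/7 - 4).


12/7 = 1.7143
1.7143 - 4 = -2.2857
floor(-2.2857) = -3

-3


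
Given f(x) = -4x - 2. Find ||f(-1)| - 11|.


9


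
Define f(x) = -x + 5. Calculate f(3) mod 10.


f(3) = 2
2 mod 10 = 2

2


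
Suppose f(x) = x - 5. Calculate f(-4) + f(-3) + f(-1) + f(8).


f(-4) = -9
f(-3) = -8
f(-1) = -6
f(8) = 3
Sum = -20

-20


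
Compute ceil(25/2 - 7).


25/2 = 12.5
12.5 - 7 = 5.5
ceil(5.5) = 6

6


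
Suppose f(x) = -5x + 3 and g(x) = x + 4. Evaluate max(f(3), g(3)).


f(3) = -12
g(3) = 7
max = 7

7


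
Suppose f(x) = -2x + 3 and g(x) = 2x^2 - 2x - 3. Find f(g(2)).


g(2) = 1
f(1) = 1

1


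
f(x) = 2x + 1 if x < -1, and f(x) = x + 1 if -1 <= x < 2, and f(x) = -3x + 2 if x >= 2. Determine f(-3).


-3 satisfies x < -1
f(-3) = -5

-5


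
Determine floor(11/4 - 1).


11/4 = 2.75
2.75 - 1 = 1.75
floor(1.75) = 1

1


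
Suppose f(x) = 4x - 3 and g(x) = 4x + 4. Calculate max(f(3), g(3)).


16


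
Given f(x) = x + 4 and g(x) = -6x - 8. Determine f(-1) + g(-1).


f(-1) = 3
g(-1) = -2
Sum = 1

1


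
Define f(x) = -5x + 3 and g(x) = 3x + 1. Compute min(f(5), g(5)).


f(5) = -22
g(5) = 16
min = -22

-22


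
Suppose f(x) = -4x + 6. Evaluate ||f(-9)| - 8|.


f(-9) = 42
|42| = 42
|42 - 8| = 34

34


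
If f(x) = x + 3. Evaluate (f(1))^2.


f(1) = 4
(4)^2 = 16

16


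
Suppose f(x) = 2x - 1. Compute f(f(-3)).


f(-3) = -7
f(-7) = -15

-15


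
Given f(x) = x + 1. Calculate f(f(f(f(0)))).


f(0) = 1
f(1) = 2
f(2) = 3
f(3) = 4

4


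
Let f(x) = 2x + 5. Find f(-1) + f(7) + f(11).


f(-1) = 3
f(7) = 19
f(11) = 27
Sum = 49

49


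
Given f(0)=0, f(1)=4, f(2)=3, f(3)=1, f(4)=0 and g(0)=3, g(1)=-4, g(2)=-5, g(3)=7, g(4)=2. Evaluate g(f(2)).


f(2) = 3
g(3) = 7

7


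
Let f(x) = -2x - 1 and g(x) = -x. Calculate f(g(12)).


g(12) = -12
f(-12) = 23

23


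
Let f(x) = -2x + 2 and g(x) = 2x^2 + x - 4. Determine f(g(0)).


g(0) = -4
f(-4) = 10

10


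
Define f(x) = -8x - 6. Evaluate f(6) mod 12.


6


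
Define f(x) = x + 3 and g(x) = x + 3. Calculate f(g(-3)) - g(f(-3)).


f(g(-3)) = 3
g(f(-3)) = 3
Difference = 0

0


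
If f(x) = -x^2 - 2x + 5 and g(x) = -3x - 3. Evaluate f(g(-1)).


g(-1) = 0
f(0) = (-1)*(0)^2 - 2*(0) + 5 = 5

5


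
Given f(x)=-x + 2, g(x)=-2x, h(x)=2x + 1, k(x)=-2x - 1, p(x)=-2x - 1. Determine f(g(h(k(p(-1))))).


p(-1) = 1
k(1) = -3
h(-3) = -5
g(-5) = 10
f(10) = -8

-8


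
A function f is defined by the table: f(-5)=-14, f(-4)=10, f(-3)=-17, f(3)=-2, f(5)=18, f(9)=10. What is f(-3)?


Reading from the table at x = -3

-17


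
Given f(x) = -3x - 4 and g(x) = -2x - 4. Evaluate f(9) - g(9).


f(9) = -31
g(9) = -22
Difference = -9

-9


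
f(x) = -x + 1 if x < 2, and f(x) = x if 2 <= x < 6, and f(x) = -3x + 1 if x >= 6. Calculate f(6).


-17


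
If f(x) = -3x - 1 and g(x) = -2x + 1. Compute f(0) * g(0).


f(0) = -1
g(0) = 1
Product = -1

-1


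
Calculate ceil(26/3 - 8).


26/3 = 8.6667
8.6667 - 8 = 0.6667
ceil(0.6667) = 1

1


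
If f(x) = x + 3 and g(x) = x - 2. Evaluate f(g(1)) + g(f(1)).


f(g(1)) = 2
g(f(1)) = 2
Sum = 4

4


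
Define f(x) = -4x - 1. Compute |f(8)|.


f(8) = -33
|-33| = 33

33


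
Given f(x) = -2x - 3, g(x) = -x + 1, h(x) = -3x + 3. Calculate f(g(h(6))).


h(6) = -15
g(-15) = 16
f(16) = -35

-35


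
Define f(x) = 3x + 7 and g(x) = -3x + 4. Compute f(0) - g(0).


f(0) = 7
g(0) = 4
Difference = 3

3


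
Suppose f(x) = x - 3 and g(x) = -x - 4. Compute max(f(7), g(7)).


f(7) = 4
g(7) = -11
max = 4

4


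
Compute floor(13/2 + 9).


13/2 = 6.5
6.5 + 9 = 15.5
floor(15.5) = 15

15


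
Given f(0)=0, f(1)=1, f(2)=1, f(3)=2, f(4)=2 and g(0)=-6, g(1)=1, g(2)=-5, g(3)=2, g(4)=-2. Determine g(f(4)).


f(4) = 2
g(2) = -5

-5


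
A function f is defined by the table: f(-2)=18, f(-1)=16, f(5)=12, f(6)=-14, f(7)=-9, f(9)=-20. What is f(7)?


Reading from the table at x = 7

-9


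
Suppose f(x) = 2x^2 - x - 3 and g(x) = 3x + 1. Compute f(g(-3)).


133


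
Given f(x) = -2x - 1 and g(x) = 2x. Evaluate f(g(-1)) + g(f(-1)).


f(g(-1)) = 3
g(f(-1)) = 2
Sum = 5

5


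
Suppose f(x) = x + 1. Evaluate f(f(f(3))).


f(3) = 4
f(4) = 5
f(5) = 6

6


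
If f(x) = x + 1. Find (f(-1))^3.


f(-1) = 0
(0)^3 = 0

0


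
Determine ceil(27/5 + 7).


27/5 = 5.4
5.4 + 7 = 12.4
ceil(12.4) = 13

13


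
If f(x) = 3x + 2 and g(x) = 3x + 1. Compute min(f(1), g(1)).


f(1) = 5
g(1) = 4
min = 4

4


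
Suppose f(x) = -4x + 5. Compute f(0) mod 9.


f(0) = 5
5 mod 9 = 5

5


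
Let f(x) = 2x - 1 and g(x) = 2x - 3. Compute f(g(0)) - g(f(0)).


f(g(0)) = -7
g(f(0)) = -5
Difference = -2

-2


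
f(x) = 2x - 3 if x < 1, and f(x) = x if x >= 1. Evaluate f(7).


7 satisfies x >= 1
f(7) = 7

7


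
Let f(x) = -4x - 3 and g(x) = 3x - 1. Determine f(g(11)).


-131


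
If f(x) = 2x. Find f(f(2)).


f(2) = 4
f(4) = 8

8


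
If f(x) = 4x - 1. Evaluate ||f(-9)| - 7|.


f(-9) = -37
|-37| = 37
|37 - 7| = 30

30


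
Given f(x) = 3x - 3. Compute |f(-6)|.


f(-6) = -21
|-21| = 21

21


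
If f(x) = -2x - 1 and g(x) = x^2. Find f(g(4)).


-33


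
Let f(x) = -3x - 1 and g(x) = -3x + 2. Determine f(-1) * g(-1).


f(-1) = 2
g(-1) = 5
Product = 10

10
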